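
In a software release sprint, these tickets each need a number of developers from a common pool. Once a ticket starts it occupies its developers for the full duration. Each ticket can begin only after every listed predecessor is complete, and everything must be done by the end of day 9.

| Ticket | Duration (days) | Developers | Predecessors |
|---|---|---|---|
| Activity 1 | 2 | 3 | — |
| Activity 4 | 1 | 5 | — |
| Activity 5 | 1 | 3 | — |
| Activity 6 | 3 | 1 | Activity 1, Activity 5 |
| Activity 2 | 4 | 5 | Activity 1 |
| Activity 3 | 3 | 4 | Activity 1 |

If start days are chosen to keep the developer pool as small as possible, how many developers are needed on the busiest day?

Early-start (Activity 1@1, Activity 4@1, Activity 5@1, Activity 6@3, Activity 2@3, Activity 3@3) gives peak 11: d1:11  d2:3  d3:10  d4:10  d5:10  d6:5  d7:0  d8:0  d9:0.
Shift Activity 5→2, Activity 3→7.
Schedule Activity 1@1, Activity 4@1, Activity 5@2, Activity 6@3, Activity 2@3, Activity 3@7: d1:8  d2:6  d3:6  d4:6  d5:6  d6:5  d7:4  d8:4  d9:4 — peak 8.

8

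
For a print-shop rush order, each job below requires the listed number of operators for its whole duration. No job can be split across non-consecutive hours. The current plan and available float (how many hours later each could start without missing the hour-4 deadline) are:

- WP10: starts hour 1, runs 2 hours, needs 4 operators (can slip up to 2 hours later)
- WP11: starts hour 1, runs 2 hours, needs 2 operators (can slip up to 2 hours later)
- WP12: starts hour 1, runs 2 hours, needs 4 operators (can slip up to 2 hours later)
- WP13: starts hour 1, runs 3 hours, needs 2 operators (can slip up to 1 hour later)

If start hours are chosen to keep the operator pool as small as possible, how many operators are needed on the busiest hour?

8

Early-start (WP10@1, WP11@1, WP12@1, WP13@1) gives peak 12: h1:12  h2:12  h3:2  h4:0.
Shift WP12→3.
Schedule WP10@1, WP11@1, WP12@3, WP13@1: h1:8  h2:8  h3:6  h4:4 — peak 8.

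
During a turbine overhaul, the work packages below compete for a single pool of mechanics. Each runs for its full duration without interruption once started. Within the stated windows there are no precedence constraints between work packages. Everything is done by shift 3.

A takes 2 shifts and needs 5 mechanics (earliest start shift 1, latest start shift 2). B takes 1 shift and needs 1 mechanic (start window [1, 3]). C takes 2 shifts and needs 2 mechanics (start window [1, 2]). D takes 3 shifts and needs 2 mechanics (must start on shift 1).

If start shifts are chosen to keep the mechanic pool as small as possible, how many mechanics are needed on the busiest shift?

9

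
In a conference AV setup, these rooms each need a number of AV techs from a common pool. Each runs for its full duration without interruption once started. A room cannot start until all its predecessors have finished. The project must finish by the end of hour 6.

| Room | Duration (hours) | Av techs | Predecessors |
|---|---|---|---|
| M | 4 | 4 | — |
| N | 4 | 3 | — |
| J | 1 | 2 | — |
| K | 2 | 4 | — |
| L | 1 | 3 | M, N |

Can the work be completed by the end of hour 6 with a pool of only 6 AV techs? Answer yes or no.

no

Total AV tech-hours = 41; over 6 hours the average is 41/6 > 6, so some hour must exceed 6.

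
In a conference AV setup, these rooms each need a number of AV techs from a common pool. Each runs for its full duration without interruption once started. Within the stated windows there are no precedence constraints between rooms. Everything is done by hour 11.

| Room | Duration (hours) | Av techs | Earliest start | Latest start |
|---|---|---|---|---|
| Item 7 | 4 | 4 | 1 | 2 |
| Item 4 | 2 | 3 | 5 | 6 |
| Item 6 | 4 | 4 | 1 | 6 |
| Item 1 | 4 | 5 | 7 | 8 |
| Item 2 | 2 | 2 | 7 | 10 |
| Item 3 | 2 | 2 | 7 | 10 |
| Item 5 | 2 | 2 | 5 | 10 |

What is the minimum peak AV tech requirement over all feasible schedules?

Early-start (Item 7@1, Item 4@5, Item 6@1, Item 1@7, Item 2@7, Item 3@7, Item 5@5) gives peak 9: h1:8  h2:8  h3:8  h4:8  h5:5  h6:5  h7:9  h8:9  h9:5  h10:5  h11:0.
Shift Item 3→9.
Schedule Item 7@1, Item 4@5, Item 6@1, Item 1@7, Item 2@7, Item 3@9, Item 5@5: h1:8  h2:8  h3:8  h4:8  h5:5  h6:5  h7:7  h8:7  h9:7  h10:7  h11:0 — peak 8.

8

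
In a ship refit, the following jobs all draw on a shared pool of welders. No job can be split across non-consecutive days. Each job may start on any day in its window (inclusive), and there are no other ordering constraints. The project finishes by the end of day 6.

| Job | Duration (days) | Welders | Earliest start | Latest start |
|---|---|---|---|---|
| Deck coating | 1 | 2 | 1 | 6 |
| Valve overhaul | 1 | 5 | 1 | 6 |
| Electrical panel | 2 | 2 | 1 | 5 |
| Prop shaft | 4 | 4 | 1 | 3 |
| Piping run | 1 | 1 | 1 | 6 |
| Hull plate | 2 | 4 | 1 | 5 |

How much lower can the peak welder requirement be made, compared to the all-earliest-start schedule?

Early-start peak: d1:18  d2:10  d3:4  d4:4  d5:0  d6:0 ⇒ 18.
Leveled (Deck coating@1, Valve overhaul@1, Electrical panel@2, Prop shaft@2, Piping run@1, Hull plate@4): d1:8  d2:6  d3:6  d4:8  d5:8  d6:0 ⇒ 8.
Reduction 18 − 8 = 10.

10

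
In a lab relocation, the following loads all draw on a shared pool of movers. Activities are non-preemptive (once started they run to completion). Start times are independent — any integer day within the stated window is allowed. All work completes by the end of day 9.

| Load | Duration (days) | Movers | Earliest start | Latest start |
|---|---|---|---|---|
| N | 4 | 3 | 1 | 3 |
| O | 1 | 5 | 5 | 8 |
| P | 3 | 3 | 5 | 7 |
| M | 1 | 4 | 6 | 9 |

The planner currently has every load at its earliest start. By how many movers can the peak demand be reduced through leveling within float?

3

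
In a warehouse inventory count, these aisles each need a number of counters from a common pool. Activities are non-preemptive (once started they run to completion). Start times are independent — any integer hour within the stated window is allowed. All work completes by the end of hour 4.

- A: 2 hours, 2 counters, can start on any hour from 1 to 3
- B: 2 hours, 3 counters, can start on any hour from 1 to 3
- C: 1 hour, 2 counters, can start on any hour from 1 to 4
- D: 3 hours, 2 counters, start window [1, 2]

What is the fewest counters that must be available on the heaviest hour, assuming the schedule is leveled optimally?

5

Early-start (A@1, B@1, C@1, D@1) gives peak 9: h1:9  h2:7  h3:2  h4:0.
Shift B→3, D→2.
Schedule A@1, B@3, C@1, D@2: h1:4  h2:4  h3:5  h4:5 — peak 5.
Total counter-hours = 18 over 4 hours ⇒ peak ≥ ⌈18/4⌉ = 5, so 5 is optimal.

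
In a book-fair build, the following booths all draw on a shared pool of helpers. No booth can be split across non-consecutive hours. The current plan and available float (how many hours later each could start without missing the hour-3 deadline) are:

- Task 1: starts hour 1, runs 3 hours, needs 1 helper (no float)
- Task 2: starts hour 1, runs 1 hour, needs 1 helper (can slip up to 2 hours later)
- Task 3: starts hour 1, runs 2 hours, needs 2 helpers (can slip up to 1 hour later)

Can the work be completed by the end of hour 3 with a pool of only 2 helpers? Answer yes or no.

no

Total helper-hours = 8; over 3 hours the average is 8/3 > 2, so some hour must exceed 2.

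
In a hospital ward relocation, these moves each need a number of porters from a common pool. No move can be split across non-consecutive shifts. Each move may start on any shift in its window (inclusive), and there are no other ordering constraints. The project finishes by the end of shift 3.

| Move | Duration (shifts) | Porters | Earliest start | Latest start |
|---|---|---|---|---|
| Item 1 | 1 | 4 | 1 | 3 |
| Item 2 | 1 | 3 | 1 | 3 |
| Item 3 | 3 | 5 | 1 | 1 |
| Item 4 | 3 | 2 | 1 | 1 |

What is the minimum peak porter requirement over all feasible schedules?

11

Early-start (Item 1@1, Item 2@1, Item 3@1, Item 4@1) gives peak 14: s1:14  s2:7  s3:7.
Shift Item 2→2.
Schedule Item 1@1, Item 2@2, Item 3@1, Item 4@1: s1:11  s2:10  s3:7 — peak 11.
No arrangement of the 9 feasible schedules does better.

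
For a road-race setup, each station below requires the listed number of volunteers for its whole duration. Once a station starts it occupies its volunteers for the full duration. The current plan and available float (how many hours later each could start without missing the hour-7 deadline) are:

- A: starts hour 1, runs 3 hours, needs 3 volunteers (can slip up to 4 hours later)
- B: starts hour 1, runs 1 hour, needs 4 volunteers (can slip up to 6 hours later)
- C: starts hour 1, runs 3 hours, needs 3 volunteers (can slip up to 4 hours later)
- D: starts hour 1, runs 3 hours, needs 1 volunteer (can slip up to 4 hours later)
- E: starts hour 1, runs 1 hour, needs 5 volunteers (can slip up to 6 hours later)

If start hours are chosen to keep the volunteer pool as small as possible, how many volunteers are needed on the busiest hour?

Early-start (A@1, B@1, C@1, D@1, E@1) gives peak 16: h1:16  h2:7  h3:7  h4:0  h5:0  h6:0  h7:0.
Shift B→4, D→4, E→5.
Schedule A@1, B@4, C@1, D@4, E@5: h1:6  h2:6  h3:6  h4:5  h5:6  h6:1  h7:0 — peak 6.

6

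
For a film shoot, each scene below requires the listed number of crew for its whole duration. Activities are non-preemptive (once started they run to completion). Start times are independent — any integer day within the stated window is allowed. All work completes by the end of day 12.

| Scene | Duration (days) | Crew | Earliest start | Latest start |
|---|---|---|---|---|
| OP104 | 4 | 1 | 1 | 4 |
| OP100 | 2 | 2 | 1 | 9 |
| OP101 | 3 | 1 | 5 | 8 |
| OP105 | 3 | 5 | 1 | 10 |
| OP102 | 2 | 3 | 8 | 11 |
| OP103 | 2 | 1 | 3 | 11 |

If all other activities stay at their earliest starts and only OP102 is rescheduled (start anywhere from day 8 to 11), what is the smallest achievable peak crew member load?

OP102@8: d1:8  d2:8  d3:7  d4:2  d5:1  d6:1  d7:1  d8:3  d9:3  d10:0  d11:0  d12:0 → peak 8
OP102@9: d1:8  d2:8  d3:7  d4:2  d5:1  d6:1  d7:1  d8:0  d9:3  d10:3  d11:0  d12:0 → peak 8
OP102@10: d1:8  d2:8  d3:7  d4:2  d5:1  d6:1  d7:1  d8:0  d9:0  d10:3  d11:3  d12:0 → peak 8
OP102@11: d1:8  d2:8  d3:7  d4:2  d5:1  d6:1  d7:1  d8:0  d9:0  d10:0  d11:3  d12:3 → peak 8
Best is OP102@8, peak 8.

8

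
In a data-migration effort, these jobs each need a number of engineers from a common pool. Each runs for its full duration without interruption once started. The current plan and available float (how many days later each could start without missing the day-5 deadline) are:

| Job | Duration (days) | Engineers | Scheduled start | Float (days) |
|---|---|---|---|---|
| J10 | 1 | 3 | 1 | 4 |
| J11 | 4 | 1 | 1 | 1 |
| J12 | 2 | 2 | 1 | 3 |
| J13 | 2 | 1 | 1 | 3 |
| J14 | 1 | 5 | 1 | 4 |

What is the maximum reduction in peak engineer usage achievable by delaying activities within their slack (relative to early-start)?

7

Early-start peak: d1:12  d2:4  d3:1  d4:1  d5:0 ⇒ 12.
Leveled (J10@1, J11@1, J12@2, J13@1, J14@5): d1:5  d2:4  d3:3  d4:1  d5:5 ⇒ 5.
Reduction 12 − 5 = 7.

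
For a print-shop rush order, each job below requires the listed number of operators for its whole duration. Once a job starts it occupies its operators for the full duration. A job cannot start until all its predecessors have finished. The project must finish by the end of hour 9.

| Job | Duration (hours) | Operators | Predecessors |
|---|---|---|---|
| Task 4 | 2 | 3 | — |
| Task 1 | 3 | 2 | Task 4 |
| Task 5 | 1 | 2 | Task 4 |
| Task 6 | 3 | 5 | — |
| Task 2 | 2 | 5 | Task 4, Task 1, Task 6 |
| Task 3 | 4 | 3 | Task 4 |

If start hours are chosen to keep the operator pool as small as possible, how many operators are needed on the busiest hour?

Early-start (Task 4@1, Task 1@3, Task 5@3, Task 6@1, Task 2@6, Task 3@3) gives peak 12: h1:8  h2:8  h3:12  h4:5  h5:5  h6:8  h7:5  h8:0  h9:0.
Shift Task 6→4, Task 2→7, Task 3→6.
Schedule Task 4@1, Task 1@3, Task 5@3, Task 6@4, Task 2@7, Task 3@6: h1:3  h2:3  h3:4  h4:7  h5:7  h6:8  h7:8  h8:8  h9:3 — peak 8.

8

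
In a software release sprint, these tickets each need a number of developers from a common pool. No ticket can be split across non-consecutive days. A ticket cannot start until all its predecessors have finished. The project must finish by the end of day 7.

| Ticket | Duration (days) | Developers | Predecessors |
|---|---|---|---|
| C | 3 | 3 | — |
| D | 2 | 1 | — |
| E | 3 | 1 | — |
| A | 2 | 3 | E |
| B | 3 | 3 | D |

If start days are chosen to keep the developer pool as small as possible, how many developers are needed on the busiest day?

Early-start (C@1, D@1, E@1, A@4, B@3) gives peak 7: d1:5  d2:5  d3:7  d4:6  d5:6  d6:0  d7:0.
Shift B→4.
Schedule C@1, D@1, E@1, A@4, B@4: d1:5  d2:5  d3:4  d4:6  d5:6  d6:3  d7:0 — peak 6.

6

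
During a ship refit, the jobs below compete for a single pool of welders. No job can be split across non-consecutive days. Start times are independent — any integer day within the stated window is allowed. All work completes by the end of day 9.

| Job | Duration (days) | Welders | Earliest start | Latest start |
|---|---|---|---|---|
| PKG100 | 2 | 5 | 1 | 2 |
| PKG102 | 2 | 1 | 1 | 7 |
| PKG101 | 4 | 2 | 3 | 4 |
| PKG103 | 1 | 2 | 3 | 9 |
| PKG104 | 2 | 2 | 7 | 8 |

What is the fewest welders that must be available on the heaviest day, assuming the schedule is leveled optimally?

5

Early-start (PKG100@1, PKG102@1, PKG101@3, PKG103@3, PKG104@7) gives peak 6: d1:6  d2:6  d3:4  d4:2  d5:2  d6:2  d7:2  d8:2  d9:0.
Shift PKG102→3.
Schedule PKG100@1, PKG102@3, PKG101@3, PKG103@3, PKG104@7: d1:5  d2:5  d3:5  d4:3  d5:2  d6:2  d7:2  d8:2  d9:0 — peak 5.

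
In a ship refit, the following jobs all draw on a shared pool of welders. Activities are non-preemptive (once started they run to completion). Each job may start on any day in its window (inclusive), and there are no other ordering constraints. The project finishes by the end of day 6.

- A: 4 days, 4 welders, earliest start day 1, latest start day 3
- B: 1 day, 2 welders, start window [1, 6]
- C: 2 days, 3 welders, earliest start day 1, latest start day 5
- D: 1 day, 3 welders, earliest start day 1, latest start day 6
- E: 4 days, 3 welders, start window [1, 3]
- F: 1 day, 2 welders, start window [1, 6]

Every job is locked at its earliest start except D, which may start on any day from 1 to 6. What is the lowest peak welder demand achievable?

14

D@1: d1:17  d2:10  d3:7  d4:7  d5:0  d6:0 → peak 17
D@2: d1:14  d2:13  d3:7  d4:7  d5:0  d6:0 → peak 14
D@3: d1:14  d2:10  d3:10  d4:7  d5:0  d6:0 → peak 14
D@4: d1:14  d2:10  d3:7  d4:10  d5:0  d6:0 → peak 14
D@5: d1:14  d2:10  d3:7  d4:7  d5:3  d6:0 → peak 14
D@6: d1:14  d2:10  d3:7  d4:7  d5:0  d6:3 → peak 14
Best is D@2, peak 14.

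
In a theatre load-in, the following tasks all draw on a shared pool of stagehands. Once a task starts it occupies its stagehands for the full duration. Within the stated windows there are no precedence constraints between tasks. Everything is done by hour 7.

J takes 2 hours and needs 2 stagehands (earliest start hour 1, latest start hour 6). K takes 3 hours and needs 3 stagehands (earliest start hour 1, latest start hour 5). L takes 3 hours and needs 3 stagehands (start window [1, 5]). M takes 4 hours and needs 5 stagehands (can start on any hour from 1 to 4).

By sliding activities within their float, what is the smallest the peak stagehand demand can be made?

7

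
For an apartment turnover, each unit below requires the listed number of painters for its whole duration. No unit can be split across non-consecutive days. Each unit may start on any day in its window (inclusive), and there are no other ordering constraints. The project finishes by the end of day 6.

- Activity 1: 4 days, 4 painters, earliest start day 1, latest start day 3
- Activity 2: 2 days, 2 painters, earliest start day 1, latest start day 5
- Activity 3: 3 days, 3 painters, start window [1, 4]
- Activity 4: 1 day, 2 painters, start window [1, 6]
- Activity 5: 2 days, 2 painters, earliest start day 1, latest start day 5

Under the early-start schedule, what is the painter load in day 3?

At early start, day 3 has: Activity 1, Activity 3.
Demand: 4 + 3 = 7.

7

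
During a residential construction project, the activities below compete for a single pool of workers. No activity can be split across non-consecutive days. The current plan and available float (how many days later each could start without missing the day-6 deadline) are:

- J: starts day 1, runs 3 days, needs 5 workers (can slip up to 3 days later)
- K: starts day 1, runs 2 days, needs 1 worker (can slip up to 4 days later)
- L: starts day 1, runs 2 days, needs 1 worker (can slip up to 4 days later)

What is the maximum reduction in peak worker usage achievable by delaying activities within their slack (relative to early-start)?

2

Early-start peak: d1:7  d2:7  d3:5  d4:0  d5:0  d6:0 ⇒ 7.
Leveled (J@1, K@4, L@4): d1:5  d2:5  d3:5  d4:2  d5:2  d6:0 ⇒ 5.
Reduction 7 − 5 = 2.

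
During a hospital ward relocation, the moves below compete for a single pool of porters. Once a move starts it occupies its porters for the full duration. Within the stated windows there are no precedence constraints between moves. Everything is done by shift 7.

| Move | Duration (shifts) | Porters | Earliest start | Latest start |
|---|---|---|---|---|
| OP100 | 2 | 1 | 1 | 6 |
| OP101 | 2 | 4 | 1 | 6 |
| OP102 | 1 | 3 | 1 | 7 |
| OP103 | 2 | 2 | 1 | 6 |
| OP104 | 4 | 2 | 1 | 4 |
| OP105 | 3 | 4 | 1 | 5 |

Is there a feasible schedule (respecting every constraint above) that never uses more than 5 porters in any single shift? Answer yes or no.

Total porter-shifts = 37; over 7 shifts the average is 37/7 > 5, so some shift must exceed 5.

no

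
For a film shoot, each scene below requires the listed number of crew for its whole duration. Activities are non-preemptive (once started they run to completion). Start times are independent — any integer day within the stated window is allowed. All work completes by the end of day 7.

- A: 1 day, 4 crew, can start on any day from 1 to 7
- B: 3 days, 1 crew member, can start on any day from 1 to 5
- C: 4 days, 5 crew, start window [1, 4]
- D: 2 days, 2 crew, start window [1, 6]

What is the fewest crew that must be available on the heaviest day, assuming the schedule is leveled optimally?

5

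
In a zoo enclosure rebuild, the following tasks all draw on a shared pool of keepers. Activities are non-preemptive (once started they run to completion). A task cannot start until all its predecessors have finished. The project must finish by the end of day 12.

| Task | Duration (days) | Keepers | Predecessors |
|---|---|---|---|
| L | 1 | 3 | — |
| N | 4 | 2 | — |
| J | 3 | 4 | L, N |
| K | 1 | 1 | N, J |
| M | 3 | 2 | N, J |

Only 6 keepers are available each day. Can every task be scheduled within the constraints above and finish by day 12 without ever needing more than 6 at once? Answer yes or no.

Schedule L@1, N@2, J@6, K@9, M@9: d1:3  d2:2  d3:2  d4:2  d5:2  d6:4  d7:4  d8:4  d9:3  d10:2  d11:2  d12:0 — peak 4 ≤ 6.

yes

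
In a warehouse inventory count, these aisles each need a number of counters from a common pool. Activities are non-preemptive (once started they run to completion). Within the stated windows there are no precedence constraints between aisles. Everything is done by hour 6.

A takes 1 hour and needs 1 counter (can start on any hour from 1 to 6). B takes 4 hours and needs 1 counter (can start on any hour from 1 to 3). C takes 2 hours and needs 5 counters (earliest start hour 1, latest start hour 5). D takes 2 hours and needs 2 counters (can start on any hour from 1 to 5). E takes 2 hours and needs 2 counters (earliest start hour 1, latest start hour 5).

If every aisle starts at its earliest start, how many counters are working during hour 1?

At early start, hour 1 has: A, B, C, D, E.
Demand: 1 + 1 + 5 + 2 + 2 = 11.

11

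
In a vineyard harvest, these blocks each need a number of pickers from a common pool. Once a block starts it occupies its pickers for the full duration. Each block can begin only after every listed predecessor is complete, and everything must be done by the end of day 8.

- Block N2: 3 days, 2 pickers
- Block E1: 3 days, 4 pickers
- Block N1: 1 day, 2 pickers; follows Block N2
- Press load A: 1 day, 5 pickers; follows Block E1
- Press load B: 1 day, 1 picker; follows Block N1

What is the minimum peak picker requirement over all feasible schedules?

5

Early-start (Block N2@1, Block E1@1, Block N1@4, Press load A@4, Press load B@5) gives peak 7: d1:6  d2:6  d3:6  d4:7  d5:1  d6:0  d7:0  d8:0.
Shift Block E1→5, Press load A→8.
Schedule Block N2@1, Block E1@5, Block N1@4, Press load A@8, Press load B@5: d1:2  d2:2  d3:2  d4:2  d5:5  d6:4  d7:4  d8:5 — peak 5.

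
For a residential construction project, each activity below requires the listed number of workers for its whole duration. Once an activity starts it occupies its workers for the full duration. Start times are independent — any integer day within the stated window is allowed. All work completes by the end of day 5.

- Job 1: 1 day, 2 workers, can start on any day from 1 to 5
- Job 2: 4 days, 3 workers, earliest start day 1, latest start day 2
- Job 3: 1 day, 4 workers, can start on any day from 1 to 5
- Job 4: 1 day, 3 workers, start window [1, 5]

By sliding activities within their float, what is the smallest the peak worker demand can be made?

Early-start (Job 1@1, Job 2@1, Job 3@1, Job 4@1) gives peak 12: d1:12  d2:3  d3:3  d4:3  d5:0.
Shift Job 3→5, Job 4→2.
Schedule Job 1@1, Job 2@1, Job 3@5, Job 4@2: d1:5  d2:6  d3:3  d4:3  d5:4 — peak 6.

6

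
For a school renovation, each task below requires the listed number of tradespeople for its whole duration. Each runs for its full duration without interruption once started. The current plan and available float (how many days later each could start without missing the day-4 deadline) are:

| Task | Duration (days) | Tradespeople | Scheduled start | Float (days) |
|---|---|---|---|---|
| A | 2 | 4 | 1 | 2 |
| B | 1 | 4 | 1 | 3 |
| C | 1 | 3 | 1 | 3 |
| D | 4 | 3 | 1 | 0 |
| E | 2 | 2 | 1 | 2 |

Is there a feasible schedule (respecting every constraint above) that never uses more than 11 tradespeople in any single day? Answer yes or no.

Schedule A@1, B@3, C@4, D@1, E@1: d1:9  d2:9  d3:7  d4:6 — peak 9 ≤ 11.

yes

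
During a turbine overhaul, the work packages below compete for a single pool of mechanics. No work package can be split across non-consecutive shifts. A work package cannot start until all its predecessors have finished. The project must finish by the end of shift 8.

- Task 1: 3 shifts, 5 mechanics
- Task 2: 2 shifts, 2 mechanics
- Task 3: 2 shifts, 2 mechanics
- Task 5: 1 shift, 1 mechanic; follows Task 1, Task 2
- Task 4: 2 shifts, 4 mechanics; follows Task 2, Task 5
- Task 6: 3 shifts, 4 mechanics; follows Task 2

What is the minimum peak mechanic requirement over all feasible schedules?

7

Early-start (Task 1@1, Task 2@1, Task 3@1, Task 5@4, Task 4@5, Task 6@3) gives peak 9: s1:9  s2:9  s3:9  s4:5  s5:8  s6:4  s7:0  s8:0.
Shift Task 3→3, Task 4→7, Task 6→4.
Schedule Task 1@1, Task 2@1, Task 3@3, Task 5@4, Task 4@7, Task 6@4: s1:7  s2:7  s3:7  s4:7  s5:4  s6:4  s7:4  s8:4 — peak 7.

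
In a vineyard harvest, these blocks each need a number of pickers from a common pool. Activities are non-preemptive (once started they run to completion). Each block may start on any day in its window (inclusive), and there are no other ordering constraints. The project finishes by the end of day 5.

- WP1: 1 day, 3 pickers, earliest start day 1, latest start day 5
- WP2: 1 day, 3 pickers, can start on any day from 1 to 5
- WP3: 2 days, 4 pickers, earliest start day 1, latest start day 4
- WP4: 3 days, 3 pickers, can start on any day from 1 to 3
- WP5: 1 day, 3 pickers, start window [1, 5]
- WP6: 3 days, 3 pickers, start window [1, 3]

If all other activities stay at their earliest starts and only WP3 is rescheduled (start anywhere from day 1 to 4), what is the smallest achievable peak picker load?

15

WP3@1: d1:19  d2:10  d3:6  d4:0  d5:0 → peak 19
WP3@2: d1:15  d2:10  d3:10  d4:0  d5:0 → peak 15
WP3@3: d1:15  d2:6  d3:10  d4:4  d5:0 → peak 15
WP3@4: d1:15  d2:6  d3:6  d4:4  d5:4 → peak 15
Best is WP3@2, peak 15.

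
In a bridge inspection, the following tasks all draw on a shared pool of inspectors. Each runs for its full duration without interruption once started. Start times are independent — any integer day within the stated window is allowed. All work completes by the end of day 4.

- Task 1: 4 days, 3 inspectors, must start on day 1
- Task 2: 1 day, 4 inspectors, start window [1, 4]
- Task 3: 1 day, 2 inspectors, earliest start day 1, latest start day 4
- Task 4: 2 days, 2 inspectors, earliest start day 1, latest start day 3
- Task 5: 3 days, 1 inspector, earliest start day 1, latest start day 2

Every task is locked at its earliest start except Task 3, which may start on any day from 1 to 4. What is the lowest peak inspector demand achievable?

Task 3@1: d1:12  d2:6  d3:4  d4:3 → peak 12
Task 3@2: d1:10  d2:8  d3:4  d4:3 → peak 10
Task 3@3: d1:10  d2:6  d3:6  d4:3 → peak 10
Task 3@4: d1:10  d2:6  d3:4  d4:5 → peak 10
Best is Task 3@2, peak 10.

10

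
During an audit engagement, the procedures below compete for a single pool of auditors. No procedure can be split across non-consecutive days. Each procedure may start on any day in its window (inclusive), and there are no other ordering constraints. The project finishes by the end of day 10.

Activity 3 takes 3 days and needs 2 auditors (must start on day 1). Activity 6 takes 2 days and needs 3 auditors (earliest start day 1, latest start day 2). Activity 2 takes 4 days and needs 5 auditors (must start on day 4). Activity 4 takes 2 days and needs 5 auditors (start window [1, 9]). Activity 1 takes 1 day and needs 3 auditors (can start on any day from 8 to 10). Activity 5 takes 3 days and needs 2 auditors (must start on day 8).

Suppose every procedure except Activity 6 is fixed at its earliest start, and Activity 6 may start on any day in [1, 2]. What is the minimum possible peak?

Activity 6@1: d1:10  d2:10  d3:2  d4:5  d5:5  d6:5  d7:5  d8:5  d9:2  d10:2 → peak 10
Activity 6@2: d1:7  d2:10  d3:5  d4:5  d5:5  d6:5  d7:5  d8:5  d9:2  d10:2 → peak 10
Best is Activity 6@1, peak 10.

10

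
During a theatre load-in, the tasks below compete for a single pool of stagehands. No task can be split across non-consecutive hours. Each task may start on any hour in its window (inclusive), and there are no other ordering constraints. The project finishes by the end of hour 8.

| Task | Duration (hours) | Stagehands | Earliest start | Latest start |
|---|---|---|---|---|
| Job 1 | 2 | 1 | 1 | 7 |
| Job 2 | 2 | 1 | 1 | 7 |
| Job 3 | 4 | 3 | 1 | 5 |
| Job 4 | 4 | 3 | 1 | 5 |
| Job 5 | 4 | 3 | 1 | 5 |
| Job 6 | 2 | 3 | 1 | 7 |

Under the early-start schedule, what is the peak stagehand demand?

14

Early-start schedule: Job 1@1, Job 2@1, Job 3@1, Job 4@1, Job 5@1, Job 6@1.
Load per hour: hour 1: 14, hour 2: 14, hour 3: 9, hour 4: 9, hour 5: 0, hour 6: 0, hour 7: 0, hour 8: 0.
Peak is 14.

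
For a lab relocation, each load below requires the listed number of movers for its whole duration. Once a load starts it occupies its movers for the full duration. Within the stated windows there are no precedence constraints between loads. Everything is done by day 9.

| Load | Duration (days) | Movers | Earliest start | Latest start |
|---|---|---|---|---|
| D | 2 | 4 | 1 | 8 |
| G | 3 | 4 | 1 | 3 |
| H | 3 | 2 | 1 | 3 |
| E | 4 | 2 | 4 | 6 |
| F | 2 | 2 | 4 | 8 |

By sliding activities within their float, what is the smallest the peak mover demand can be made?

6

Early-start (D@1, G@1, H@1, E@4, F@4) gives peak 10: d1:10  d2:10  d3:6  d4:4  d5:4  d6:2  d7:2  d8:0  d9:0.
Shift G→3, F→6.
Schedule D@1, G@3, H@1, E@4, F@6: d1:6  d2:6  d3:6  d4:6  d5:6  d6:4  d7:4  d8:0  d9:0 — peak 6.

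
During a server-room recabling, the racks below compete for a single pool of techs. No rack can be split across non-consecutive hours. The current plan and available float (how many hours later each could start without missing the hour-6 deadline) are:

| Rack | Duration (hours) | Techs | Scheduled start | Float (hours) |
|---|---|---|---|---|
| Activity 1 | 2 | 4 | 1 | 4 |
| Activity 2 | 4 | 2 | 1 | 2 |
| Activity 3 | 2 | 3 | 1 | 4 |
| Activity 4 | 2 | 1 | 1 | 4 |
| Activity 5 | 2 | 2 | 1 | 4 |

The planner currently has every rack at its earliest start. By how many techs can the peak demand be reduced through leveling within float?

7

Early-start peak: h1:12  h2:12  h3:2  h4:2  h5:0  h6:0 ⇒ 12.
Leveled (Activity 1@1, Activity 2@3, Activity 3@3, Activity 4@1, Activity 5@5): h1:5  h2:5  h3:5  h4:5  h5:4  h6:4 ⇒ 5.
Reduction 12 − 5 = 7.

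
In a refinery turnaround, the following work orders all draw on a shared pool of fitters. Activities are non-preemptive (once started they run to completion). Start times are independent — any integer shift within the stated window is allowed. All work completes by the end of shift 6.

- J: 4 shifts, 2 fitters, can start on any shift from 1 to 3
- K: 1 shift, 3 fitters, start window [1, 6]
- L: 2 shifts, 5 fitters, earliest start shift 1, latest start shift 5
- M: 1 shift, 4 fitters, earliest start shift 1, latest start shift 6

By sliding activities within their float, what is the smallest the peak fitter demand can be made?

Early-start (J@1, K@1, L@1, M@1) gives peak 14: s1:14  s2:7  s3:2  s4:2  s5:0  s6:0.
Shift L→5, M→2.
Schedule J@1, K@1, L@5, M@2: s1:5  s2:6  s3:2  s4:2  s5:5  s6:5 — peak 6.

6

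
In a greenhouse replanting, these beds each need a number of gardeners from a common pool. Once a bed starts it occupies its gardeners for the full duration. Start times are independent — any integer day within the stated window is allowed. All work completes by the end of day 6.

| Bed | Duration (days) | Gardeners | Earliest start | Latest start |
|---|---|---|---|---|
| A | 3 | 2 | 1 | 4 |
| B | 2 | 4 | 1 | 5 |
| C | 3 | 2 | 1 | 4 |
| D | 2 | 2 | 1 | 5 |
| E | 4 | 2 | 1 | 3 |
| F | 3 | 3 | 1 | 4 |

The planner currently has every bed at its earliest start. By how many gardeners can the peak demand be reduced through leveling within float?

7

Early-start peak: d1:15  d2:15  d3:9  d4:2  d5:0  d6:0 ⇒ 15.
Leveled (A@1, B@1, C@1, D@3, E@3, F@4): d1:8  d2:8  d3:8  d4:7  d5:5  d6:5 ⇒ 8.
Reduction 15 − 8 = 7.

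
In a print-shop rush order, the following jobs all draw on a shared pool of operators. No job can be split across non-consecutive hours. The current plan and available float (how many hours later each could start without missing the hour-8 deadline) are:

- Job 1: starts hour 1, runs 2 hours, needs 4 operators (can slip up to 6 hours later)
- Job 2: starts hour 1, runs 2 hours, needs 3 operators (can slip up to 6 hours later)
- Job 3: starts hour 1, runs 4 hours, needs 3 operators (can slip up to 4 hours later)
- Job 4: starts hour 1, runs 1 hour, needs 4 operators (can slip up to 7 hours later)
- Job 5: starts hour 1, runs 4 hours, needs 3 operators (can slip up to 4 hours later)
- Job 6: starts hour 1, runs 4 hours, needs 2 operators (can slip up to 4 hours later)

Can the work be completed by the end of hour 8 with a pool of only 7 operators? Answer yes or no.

no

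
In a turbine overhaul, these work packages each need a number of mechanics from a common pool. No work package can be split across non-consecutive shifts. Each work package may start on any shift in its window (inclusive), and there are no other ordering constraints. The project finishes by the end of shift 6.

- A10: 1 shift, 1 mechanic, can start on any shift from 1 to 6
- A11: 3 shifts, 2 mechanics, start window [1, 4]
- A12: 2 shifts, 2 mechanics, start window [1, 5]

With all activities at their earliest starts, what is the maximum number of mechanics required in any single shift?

5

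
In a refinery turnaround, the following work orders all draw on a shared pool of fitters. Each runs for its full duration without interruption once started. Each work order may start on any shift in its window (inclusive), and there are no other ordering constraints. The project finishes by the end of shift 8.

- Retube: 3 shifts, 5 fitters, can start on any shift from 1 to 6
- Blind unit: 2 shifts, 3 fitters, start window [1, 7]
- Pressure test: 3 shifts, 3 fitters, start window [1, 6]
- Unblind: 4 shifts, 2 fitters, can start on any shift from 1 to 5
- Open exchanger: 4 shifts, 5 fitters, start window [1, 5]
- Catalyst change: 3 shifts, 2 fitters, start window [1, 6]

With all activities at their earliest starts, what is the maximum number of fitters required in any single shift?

Early-start schedule: Retube@1, Blind unit@1, Pressure test@1, Unblind@1, Open exchanger@1, Catalyst change@1.
Load per shift: shift 1: 20, shift 2: 20, shift 3: 17, shift 4: 7, shift 5: 0, shift 6: 0, shift 7: 0, shift 8: 0.
Peak is 20.

20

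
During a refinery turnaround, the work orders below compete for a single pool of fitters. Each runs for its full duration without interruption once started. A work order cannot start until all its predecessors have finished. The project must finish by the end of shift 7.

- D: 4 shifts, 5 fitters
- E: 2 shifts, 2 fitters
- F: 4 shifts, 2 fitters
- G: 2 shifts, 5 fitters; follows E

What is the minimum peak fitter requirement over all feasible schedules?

7

Early-start (D@1, E@1, F@1, G@3) gives peak 12: s1:9  s2:9  s3:12  s4:12  s5:0  s6:0  s7:0.
Shift F→3, G→5.
Schedule D@1, E@1, F@3, G@5: s1:7  s2:7  s3:7  s4:7  s5:7  s6:7  s7:0 — peak 7.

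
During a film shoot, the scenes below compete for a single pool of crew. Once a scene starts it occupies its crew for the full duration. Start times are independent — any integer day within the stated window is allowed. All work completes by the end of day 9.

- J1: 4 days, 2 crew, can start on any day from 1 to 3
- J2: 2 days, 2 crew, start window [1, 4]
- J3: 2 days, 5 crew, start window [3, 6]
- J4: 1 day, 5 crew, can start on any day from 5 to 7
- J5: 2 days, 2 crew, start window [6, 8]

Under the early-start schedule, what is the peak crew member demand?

7

Early-start schedule: J1@1, J2@1, J3@3, J4@5, J5@6.
Load per day: day 1: 4, day 2: 4, day 3: 7, day 4: 7, day 5: 5, day 6: 2, day 7: 2, day 8: 0, day 9: 0.
Peak is 7.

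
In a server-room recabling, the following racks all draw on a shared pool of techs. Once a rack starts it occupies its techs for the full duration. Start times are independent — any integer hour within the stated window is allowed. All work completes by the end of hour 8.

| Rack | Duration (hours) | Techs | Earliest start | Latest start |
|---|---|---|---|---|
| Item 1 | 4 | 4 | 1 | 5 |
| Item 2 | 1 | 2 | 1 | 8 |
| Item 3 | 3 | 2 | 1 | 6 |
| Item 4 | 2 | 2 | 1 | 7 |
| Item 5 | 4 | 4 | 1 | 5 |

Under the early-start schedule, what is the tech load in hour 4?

At early start, hour 4 has: Item 1, Item 5.
Demand: 4 + 4 = 8.

8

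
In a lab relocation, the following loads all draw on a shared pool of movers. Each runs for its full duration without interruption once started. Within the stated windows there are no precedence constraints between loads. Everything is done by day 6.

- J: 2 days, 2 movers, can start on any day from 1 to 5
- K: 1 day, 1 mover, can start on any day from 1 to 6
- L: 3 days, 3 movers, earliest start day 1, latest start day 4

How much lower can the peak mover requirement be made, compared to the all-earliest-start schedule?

Early-start peak: d1:6  d2:5  d3:3  d4:0  d5:0  d6:0 ⇒ 6.
Leveled (J@1, K@1, L@3): d1:3  d2:2  d3:3  d4:3  d5:3  d6:0 ⇒ 3.
Reduction 6 − 3 = 3.

3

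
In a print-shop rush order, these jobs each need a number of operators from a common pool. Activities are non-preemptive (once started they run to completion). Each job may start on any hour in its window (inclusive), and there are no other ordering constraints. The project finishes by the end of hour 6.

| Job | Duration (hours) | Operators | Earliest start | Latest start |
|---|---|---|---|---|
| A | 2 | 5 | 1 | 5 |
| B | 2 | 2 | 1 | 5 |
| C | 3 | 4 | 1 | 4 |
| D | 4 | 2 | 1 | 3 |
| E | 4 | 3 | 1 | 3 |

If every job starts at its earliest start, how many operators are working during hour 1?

At early start, hour 1 has: A, B, C, D, E.
Demand: 5 + 2 + 4 + 2 + 3 = 16.

16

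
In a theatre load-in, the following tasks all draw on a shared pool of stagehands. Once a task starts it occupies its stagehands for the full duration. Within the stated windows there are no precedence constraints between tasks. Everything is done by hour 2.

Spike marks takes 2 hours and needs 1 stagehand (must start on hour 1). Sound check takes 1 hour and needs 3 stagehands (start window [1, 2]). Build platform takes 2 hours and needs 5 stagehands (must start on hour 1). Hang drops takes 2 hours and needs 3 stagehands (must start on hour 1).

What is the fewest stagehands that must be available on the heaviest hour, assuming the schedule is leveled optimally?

Schedule Spike marks@1, Sound check@1, Build platform@1, Hang drops@1: h1:12  h2:9 — peak 12.
No arrangement of the 2 feasible schedules does better.

12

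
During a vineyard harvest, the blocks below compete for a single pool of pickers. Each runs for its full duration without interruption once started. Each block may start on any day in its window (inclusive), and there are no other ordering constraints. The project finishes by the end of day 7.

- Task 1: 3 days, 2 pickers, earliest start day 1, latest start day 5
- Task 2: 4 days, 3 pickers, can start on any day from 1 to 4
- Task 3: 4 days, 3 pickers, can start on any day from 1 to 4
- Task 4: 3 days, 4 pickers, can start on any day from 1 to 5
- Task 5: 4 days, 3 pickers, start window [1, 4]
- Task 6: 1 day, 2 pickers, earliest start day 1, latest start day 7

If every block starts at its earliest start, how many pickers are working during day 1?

At early start, day 1 has: Task 1, Task 2, Task 3, Task 4, Task 5, Task 6.
Demand: 2 + 3 + 3 + 4 + 3 + 2 = 17.

17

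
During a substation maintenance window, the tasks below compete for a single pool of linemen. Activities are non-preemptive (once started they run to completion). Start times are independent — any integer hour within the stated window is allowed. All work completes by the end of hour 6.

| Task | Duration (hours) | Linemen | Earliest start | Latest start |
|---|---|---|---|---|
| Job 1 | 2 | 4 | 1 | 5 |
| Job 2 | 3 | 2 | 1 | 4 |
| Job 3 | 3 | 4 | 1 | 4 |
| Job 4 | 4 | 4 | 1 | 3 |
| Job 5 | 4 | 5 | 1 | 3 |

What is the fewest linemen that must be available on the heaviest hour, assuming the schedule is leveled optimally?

Early-start (Job 1@1, Job 2@1, Job 3@1, Job 4@1, Job 5@1) gives peak 19: h1:19  h2:19  h3:15  h4:9  h5:0  h6:0.
Shift Job 3→4, Job 5→3.
Schedule Job 1@1, Job 2@1, Job 3@4, Job 4@1, Job 5@3: h1:10  h2:10  h3:11  h4:13  h5:9  h6:9 — peak 13.

13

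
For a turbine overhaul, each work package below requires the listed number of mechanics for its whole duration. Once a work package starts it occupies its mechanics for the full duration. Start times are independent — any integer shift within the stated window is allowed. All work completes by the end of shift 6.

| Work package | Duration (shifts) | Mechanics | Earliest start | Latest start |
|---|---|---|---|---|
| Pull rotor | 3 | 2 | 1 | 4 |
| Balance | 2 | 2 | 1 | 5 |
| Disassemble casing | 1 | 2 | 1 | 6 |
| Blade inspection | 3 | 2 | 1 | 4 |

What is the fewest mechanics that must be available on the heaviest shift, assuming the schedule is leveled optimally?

4

Early-start (Pull rotor@1, Balance@1, Disassemble casing@1, Blade inspection@1) gives peak 8: s1:8  s2:6  s3:4  s4:0  s5:0  s6:0.
Shift Disassemble casing→3, Blade inspection→4.
Schedule Pull rotor@1, Balance@1, Disassemble casing@3, Blade inspection@4: s1:4  s2:4  s3:4  s4:2  s5:2  s6:2 — peak 4.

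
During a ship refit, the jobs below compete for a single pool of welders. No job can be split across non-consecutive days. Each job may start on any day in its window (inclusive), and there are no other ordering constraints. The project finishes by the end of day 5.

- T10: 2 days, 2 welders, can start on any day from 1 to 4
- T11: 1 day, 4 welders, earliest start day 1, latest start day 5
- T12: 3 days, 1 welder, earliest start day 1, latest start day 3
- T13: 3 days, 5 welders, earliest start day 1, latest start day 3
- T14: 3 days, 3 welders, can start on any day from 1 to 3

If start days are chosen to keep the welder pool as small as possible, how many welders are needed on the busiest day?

9

Early-start (T10@1, T11@1, T12@1, T13@1, T14@1) gives peak 15: d1:15  d2:11  d3:9  d4:0  d5:0.
Shift T13→2, T14→3.
Schedule T10@1, T11@1, T12@1, T13@2, T14@3: d1:7  d2:8  d3:9  d4:8  d5:3 — peak 9.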